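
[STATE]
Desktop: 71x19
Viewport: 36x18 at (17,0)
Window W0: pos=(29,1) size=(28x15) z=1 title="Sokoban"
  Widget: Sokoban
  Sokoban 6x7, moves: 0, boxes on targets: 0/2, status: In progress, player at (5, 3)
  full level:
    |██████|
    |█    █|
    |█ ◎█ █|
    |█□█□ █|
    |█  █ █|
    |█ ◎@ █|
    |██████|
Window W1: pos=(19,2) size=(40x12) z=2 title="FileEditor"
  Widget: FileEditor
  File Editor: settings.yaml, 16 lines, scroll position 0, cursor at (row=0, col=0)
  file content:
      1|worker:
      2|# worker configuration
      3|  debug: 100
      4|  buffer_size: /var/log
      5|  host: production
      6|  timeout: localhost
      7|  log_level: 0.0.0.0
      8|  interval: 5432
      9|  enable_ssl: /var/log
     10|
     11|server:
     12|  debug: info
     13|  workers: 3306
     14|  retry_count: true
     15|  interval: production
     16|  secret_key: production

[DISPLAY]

                                    
            ┏━━━━━━━━━━━━━━━━━━━━━━━
  ┏━━━━━━━━━━━━━━━━━━━━━━━━━━━━━━━━━
  ┃ FileEditor                      
  ┠─────────────────────────────────
  ┃█orker:                          
  ┃# worker configuration           
  ┃  debug: 100                     
  ┃  buffer_size: /var/log          
  ┃  host: production               
  ┃  timeout: localhost             
  ┃  log_level: 0.0.0.0             
  ┃  interval: 5432                 
  ┗━━━━━━━━━━━━━━━━━━━━━━━━━━━━━━━━━
            ┃                       
            ┗━━━━━━━━━━━━━━━━━━━━━━━
                                    
                                    


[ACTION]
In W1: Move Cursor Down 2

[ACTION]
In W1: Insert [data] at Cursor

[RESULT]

                                    
            ┏━━━━━━━━━━━━━━━━━━━━━━━
  ┏━━━━━━━━━━━━━━━━━━━━━━━━━━━━━━━━━
  ┃ FileEditor                      
  ┠─────────────────────────────────
  ┃worker:                          
  ┃# worker configuration           
  ┃data█ debug: 100                 
  ┃  buffer_size: /var/log          
  ┃  host: production               
  ┃  timeout: localhost             
  ┃  log_level: 0.0.0.0             
  ┃  interval: 5432                 
  ┗━━━━━━━━━━━━━━━━━━━━━━━━━━━━━━━━━
            ┃                       
            ┗━━━━━━━━━━━━━━━━━━━━━━━
                                    
                                    


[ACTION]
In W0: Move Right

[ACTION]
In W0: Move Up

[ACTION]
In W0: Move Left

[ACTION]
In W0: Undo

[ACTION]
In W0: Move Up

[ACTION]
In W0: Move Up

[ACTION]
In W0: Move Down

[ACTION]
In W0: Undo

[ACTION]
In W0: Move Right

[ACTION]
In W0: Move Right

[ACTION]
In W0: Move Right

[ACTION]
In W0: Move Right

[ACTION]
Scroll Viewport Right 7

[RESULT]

                                    
     ┏━━━━━━━━━━━━━━━━━━━━━━━━━━┓   
━━━━━━━━━━━━━━━━━━━━━━━━━━━━━━━━━━┓ 
eEditor                           ┃ 
──────────────────────────────────┨ 
er:                              ▲┃ 
rker configuration               █┃ 
█ debug: 100                     ░┃ 
ffer_size: /var/log              ░┃ 
st: production                   ░┃ 
meout: localhost                 ░┃ 
g_level: 0.0.0.0                 ░┃ 
terval: 5432                     ▼┃ 
━━━━━━━━━━━━━━━━━━━━━━━━━━━━━━━━━━┛ 
     ┃                          ┃   
     ┗━━━━━━━━━━━━━━━━━━━━━━━━━━┛   
                                    
                                    


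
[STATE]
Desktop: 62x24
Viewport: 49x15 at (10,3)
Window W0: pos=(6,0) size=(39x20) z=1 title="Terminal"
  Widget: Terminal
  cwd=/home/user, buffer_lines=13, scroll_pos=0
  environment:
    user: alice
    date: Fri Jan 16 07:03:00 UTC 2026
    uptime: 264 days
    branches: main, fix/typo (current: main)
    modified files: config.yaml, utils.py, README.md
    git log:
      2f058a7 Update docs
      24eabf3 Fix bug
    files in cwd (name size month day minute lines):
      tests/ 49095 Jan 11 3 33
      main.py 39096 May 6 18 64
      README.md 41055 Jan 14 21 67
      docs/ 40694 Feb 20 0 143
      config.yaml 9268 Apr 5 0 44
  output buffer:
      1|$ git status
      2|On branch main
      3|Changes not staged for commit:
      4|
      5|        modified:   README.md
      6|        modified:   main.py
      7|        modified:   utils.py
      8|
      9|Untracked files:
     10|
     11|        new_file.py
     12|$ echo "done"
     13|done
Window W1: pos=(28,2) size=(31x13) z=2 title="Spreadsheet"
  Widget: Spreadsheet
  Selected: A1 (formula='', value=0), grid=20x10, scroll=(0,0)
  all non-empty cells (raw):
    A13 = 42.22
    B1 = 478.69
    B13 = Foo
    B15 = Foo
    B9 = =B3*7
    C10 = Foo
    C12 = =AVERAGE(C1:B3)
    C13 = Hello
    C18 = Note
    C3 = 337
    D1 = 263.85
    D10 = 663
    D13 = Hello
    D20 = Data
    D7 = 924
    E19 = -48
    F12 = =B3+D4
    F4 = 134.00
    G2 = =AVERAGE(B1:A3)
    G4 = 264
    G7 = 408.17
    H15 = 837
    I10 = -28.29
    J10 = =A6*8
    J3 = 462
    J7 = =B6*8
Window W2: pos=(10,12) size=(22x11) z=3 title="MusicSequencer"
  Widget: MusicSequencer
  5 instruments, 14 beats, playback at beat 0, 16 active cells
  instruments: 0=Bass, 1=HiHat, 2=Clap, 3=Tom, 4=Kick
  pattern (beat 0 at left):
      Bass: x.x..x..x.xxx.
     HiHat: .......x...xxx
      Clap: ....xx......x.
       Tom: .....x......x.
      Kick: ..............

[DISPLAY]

it status         ┃ Spreadsheet                 ┃
branch main       ┠─────────────────────────────┨
nges not staged fo┃A1:                          ┃
                  ┃       A       B       C     ┃
     modified:   R┃-----------------------------┃
     modified:   m┃  1      [0]  478.69       0 ┃
     modified:   u┃  2        0       0       0 ┃
                  ┃  3        0       0     337 ┃
racked files:     ┃  4        0       0       0 ┃
┏━━━━━━━━━━━━━━━━━━━━┓        0       0       0 ┃
┃ MusicSequencer     ┃        0       0       0 ┃
┠────────────────────┨━━━━━━━━━━━━━━━━━━━━━━━━━━┛
┃      ▼1234567890123┃            ┃              
┃  Bass█·█··█··█·███·┃            ┃              
┃ HiHat·······█···███┃            ┃              


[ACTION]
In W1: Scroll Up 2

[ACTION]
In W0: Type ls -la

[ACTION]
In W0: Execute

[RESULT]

     modified:   R┃ Spreadsheet                 ┃
     modified:   m┠─────────────────────────────┨
     modified:   u┃A1:                          ┃
                  ┃       A       B       C     ┃
racked files:     ┃-----------------------------┃
                  ┃  1      [0]  478.69       0 ┃
     new_file.py  ┃  2        0       0       0 ┃
cho "done"        ┃  3        0       0     337 ┃
e                 ┃  4        0       0       0 ┃
┏━━━━━━━━━━━━━━━━━━━━┓        0       0       0 ┃
┃ MusicSequencer     ┃        0       0       0 ┃
┠────────────────────┨━━━━━━━━━━━━━━━━━━━━━━━━━━┛
┃      ▼1234567890123┃    41055 Ja┃              
┃  Bass█·█··█··█·███·┃    40694 Fe┃              
┃ HiHat·······█···███┃     9268 Ap┃              


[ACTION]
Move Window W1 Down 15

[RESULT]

     modified:   README.md        ┃              
     modified:   main.py          ┃              
     modified:   utils.py         ┃              
                                  ┃              
racked files:                     ┃              
                                  ┃              
     new_file.py                  ┃              
cho "done"                        ┃              
e                 ┏━━━━━━━━━━━━━━━━━━━━━━━━━━━━━┓
┏━━━━━━━━━━━━━━━━━━━━┓readsheet                 ┃
┃ MusicSequencer     ┃──────────────────────────┨
┠────────────────────┨                          ┃
┃      ▼1234567890123┃    A       B       C     ┃
┃  Bass█·█··█··█·███·┃--------------------------┃
┃ HiHat·······█···███┃      [0]  478.69       0 ┃


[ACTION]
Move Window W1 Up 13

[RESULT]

     modified:   R┃A1:                          ┃
     modified:   m┃       A       B       C     ┃
     modified:   u┃-----------------------------┃
                  ┃  1      [0]  478.69       0 ┃
racked files:     ┃  2        0       0       0 ┃
                  ┃  3        0       0     337 ┃
     new_file.py  ┃  4        0       0       0 ┃
cho "done"        ┃  5        0       0       0 ┃
e                 ┃  6        0       0       0 ┃
┏━━━━━━━━━━━━━━━━━━━━┓━━━━━━━━━━━━━━━━━━━━━━━━━━┛
┃ MusicSequencer     ┃    49095 Ja┃              
┠────────────────────┨    39096 Ma┃              
┃      ▼1234567890123┃    41055 Ja┃              
┃  Bass█·█··█··█·███·┃    40694 Fe┃              
┃ HiHat·······█···███┃     9268 Ap┃              


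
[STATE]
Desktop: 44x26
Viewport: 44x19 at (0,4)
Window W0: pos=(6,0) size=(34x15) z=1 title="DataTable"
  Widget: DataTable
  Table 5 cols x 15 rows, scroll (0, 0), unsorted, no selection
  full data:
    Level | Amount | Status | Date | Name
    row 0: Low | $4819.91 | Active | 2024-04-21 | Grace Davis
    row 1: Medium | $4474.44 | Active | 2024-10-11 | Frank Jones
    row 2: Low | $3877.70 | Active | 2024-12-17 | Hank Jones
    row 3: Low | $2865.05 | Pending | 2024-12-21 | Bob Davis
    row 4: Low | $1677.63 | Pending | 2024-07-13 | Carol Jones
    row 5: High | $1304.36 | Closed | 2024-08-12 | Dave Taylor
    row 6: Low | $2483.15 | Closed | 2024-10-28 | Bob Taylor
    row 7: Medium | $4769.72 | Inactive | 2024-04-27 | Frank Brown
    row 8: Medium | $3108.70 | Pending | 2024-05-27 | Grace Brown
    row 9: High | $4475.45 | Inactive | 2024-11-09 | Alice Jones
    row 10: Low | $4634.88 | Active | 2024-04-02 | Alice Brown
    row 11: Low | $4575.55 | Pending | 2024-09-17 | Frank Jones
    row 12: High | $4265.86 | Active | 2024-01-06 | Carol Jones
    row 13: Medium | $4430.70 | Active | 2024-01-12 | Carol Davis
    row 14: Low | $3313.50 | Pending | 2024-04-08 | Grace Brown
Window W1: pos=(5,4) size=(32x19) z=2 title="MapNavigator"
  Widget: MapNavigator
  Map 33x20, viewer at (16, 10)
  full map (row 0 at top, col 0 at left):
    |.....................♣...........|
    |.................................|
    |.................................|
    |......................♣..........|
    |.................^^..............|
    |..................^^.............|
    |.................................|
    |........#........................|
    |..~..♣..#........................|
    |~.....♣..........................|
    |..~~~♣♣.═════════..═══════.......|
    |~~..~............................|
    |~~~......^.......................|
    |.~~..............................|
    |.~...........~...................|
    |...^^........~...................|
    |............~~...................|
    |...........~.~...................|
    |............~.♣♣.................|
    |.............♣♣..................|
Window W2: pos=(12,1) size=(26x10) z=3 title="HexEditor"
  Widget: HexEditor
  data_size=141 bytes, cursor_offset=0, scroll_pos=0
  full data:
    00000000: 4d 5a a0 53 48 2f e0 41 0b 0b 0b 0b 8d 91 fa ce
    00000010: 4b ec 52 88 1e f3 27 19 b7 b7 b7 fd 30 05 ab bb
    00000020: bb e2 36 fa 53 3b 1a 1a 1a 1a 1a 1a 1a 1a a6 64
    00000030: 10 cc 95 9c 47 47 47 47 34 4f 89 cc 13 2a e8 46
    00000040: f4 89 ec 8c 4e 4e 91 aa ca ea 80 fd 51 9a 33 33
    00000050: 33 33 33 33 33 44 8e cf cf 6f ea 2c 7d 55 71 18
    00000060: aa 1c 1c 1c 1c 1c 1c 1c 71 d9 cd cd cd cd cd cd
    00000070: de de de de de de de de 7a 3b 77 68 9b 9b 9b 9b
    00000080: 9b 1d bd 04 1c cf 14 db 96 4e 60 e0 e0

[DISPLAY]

     ┏━━━━━━┃00000000  4D 5a a0 53 48┃─┃    
     ┃ MapNa┃00000010  4b ec 52 88 1e┃4┃    
     ┠──────┃00000020  bb e2 36 fa 53┃0┃    
     ┃......┃00000030  10 cc 95 9c 47┃2┃    
     ┃......┃00000040  f4 89 ec 8c 4e┃2┃    
     ┃......┃00000050  33 33 33 33 33┃7┃    
     ┃......┗━━━━━━━━━━━━━━━━━━━━━━━━┛8┃    
     ┃.......#......................┃10┃    
     ┃.~..♣..#......................┃04┃    
     ┃.....♣........................┃05┃    
     ┃.~~~♣♣.════════@..═══════.....┃━━┛    
     ┃~..~..........................┃       
     ┃~~......^.....................┃       
     ┃~~............................┃       
     ┃~...........~.................┃       
     ┃..^^........~.................┃       
     ┃...........~~.................┃       
     ┃..........~.~.................┃       
     ┗━━━━━━━━━━━━━━━━━━━━━━━━━━━━━━┛       


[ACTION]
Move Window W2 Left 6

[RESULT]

     ┏┃00000000  4D 5a a0 53 48┃━━━━┓──┃    
     ┃┃00000010  4b ec 52 88 1e┃    ┃04┃    
     ┠┃00000020  bb e2 36 fa 53┃────┨10┃    
     ┃┃00000030  10 cc 95 9c 47┃....┃12┃    
     ┃┃00000040  f4 89 ec 8c 4e┃....┃12┃    
     ┃┃00000050  33 33 33 33 33┃....┃07┃    
     ┃┗━━━━━━━━━━━━━━━━━━━━━━━━┛....┃08┃    
     ┃.......#......................┃10┃    
     ┃.~..♣..#......................┃04┃    
     ┃.....♣........................┃05┃    
     ┃.~~~♣♣.════════@..═══════.....┃━━┛    
     ┃~..~..........................┃       
     ┃~~......^.....................┃       
     ┃~~............................┃       
     ┃~...........~.................┃       
     ┃..^^........~.................┃       
     ┃...........~~.................┃       
     ┃..........~.~.................┃       
     ┗━━━━━━━━━━━━━━━━━━━━━━━━━━━━━━┛       


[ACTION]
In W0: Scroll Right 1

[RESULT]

     ┏┃00000000  4D 5a a0 53 48┃━━━━┓──┃    
     ┃┃00000010  4b ec 52 88 1e┃    ┃4-┃    
     ┠┃00000020  bb e2 36 fa 53┃────┨0-┃    
     ┃┃00000030  10 cc 95 9c 47┃....┃2-┃    
     ┃┃00000040  f4 89 ec 8c 4e┃....┃2-┃    
     ┃┃00000050  33 33 33 33 33┃....┃7-┃    
     ┃┗━━━━━━━━━━━━━━━━━━━━━━━━┛....┃8-┃    
     ┃.......#......................┃0-┃    
     ┃.~..♣..#......................┃4-┃    
     ┃.....♣........................┃5-┃    
     ┃.~~~♣♣.════════@..═══════.....┃━━┛    
     ┃~..~..........................┃       
     ┃~~......^.....................┃       
     ┃~~............................┃       
     ┃~...........~.................┃       
     ┃..^^........~.................┃       
     ┃...........~~.................┃       
     ┃..........~.~.................┃       
     ┗━━━━━━━━━━━━━━━━━━━━━━━━━━━━━━┛       


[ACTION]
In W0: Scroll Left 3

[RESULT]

     ┏┃00000000  4D 5a a0 53 48┃━━━━┓──┃    
     ┃┃00000010  4b ec 52 88 1e┃    ┃04┃    
     ┠┃00000020  bb e2 36 fa 53┃────┨10┃    
     ┃┃00000030  10 cc 95 9c 47┃....┃12┃    
     ┃┃00000040  f4 89 ec 8c 4e┃....┃12┃    
     ┃┃00000050  33 33 33 33 33┃....┃07┃    
     ┃┗━━━━━━━━━━━━━━━━━━━━━━━━┛....┃08┃    
     ┃.......#......................┃10┃    
     ┃.~..♣..#......................┃04┃    
     ┃.....♣........................┃05┃    
     ┃.~~~♣♣.════════@..═══════.....┃━━┛    
     ┃~..~..........................┃       
     ┃~~......^.....................┃       
     ┃~~............................┃       
     ┃~...........~.................┃       
     ┃..^^........~.................┃       
     ┃...........~~.................┃       
     ┃..........~.~.................┃       
     ┗━━━━━━━━━━━━━━━━━━━━━━━━━━━━━━┛       


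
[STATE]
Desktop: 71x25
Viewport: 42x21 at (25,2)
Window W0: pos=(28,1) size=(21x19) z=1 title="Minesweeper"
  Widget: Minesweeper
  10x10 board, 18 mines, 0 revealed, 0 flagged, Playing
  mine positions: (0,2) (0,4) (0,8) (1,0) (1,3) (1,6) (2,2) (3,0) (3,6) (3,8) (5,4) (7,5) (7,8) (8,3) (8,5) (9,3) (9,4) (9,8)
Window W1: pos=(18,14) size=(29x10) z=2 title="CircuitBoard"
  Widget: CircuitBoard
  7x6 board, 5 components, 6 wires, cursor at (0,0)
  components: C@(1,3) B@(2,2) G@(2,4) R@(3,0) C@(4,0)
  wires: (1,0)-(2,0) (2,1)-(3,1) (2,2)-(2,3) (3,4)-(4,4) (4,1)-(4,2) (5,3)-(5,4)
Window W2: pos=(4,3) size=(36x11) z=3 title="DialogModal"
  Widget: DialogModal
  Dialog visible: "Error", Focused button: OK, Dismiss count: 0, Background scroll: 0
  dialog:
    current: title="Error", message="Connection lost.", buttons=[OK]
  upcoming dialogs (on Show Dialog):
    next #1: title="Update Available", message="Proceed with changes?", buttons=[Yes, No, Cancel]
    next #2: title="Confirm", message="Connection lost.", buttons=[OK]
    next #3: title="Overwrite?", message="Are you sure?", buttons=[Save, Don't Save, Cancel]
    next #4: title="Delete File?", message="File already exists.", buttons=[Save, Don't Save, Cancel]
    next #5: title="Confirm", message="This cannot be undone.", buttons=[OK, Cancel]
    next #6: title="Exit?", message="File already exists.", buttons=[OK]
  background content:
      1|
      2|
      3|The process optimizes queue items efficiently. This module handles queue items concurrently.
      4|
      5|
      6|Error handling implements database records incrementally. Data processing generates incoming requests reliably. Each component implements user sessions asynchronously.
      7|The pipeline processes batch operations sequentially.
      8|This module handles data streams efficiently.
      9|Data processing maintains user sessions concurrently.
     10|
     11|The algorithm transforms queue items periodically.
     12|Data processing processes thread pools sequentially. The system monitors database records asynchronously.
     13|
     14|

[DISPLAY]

   ┃ Minesweeper       ┃                  
━━━━━━━━━━━━━━┓────────┨                  
              ┃        ┃                  
──────────────┨        ┃                  
              ┃        ┃                  
──────┐       ┃        ┃                  
      │ items ┃        ┃                  
lost. │       ┃        ┃                  
      │       ┃        ┃                  
──────┘atabase┃        ┃                  
es batch opera┃        ┃                  
━━━━━━━━━━━━━━┛        ┃                  
━━━━━━━━━━━━━━━━━━━━━┓ ┃                  
itBoard              ┃ ┃                  
─────────────────────┨ ┃                  
 2 3 4 5 6           ┃ ┃                  
                     ┃ ┃                  
                     ┃━┛                  
          C          ┃                    
                     ┃                    
  ·   B ─ ·   G      ┃                    


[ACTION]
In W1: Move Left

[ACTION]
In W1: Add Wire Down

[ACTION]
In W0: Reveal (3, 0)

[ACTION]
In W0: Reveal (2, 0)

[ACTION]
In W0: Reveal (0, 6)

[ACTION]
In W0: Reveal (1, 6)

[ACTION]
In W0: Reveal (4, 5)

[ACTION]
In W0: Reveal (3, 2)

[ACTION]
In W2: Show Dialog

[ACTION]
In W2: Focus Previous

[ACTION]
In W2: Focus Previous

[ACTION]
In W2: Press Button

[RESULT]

   ┃ Minesweeper       ┃                  
━━━━━━━━━━━━━━┓────────┨                  
              ┃        ┃                  
──────────────┨        ┃                  
              ┃        ┃                  
              ┃        ┃                  
s queue items ┃        ┃                  
              ┃        ┃                  
              ┃        ┃                  
ments database┃        ┃                  
es batch opera┃        ┃                  
━━━━━━━━━━━━━━┛        ┃                  
━━━━━━━━━━━━━━━━━━━━━┓ ┃                  
itBoard              ┃ ┃                  
─────────────────────┨ ┃                  
 2 3 4 5 6           ┃ ┃                  
                     ┃ ┃                  
                     ┃━┛                  
          C          ┃                    
                     ┃                    
  ·   B ─ ·   G      ┃                    


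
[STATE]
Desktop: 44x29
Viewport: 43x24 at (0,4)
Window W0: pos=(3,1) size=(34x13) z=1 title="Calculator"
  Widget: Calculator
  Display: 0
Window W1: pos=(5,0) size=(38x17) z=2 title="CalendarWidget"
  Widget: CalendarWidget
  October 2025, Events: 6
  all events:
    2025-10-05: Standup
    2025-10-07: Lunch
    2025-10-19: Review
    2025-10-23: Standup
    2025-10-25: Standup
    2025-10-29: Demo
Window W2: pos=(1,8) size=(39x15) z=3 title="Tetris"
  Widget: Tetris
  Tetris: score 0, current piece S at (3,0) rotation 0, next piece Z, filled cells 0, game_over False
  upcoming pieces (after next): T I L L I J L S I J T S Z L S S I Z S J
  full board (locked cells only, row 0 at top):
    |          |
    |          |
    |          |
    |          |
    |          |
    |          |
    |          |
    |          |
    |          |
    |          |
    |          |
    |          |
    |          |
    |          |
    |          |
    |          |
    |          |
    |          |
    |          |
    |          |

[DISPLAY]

   ┃ ┃Mo Tu We Th Fr Sa Su                ┃
   ┃┌┃       1  2  3  4  5*               ┃
   ┃│┃ 6  7*  8  9 10 11 12               ┃
   ┃├┃13 14 15 16 17 18 19*               ┃
 ┏━━━━━━━━━━━━━━━━━━━━━━━━━━━━━━━━━━━━━┓  ┃
 ┃ Tetris                              ┃  ┃
 ┠─────────────────────────────────────┨  ┃
 ┃          │Next:                     ┃  ┃
 ┃          │▓▓                        ┃  ┃
 ┃          │ ▓▓                       ┃  ┃
 ┃          │                          ┃  ┃
 ┃          │                          ┃  ┃
 ┃          │                          ┃━━┛
 ┃          │Score:                    ┃   
 ┃          │0                         ┃   
 ┃          │                          ┃   
 ┃          │                          ┃   
 ┃          │                          ┃   
 ┗━━━━━━━━━━━━━━━━━━━━━━━━━━━━━━━━━━━━━┛   
                                           
                                           
                                           
                                           
                                           


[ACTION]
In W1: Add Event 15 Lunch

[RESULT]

   ┃ ┃Mo Tu We Th Fr Sa Su                ┃
   ┃┌┃       1  2  3  4  5*               ┃
   ┃│┃ 6  7*  8  9 10 11 12               ┃
   ┃├┃13 14 15* 16 17 18 19*              ┃
 ┏━━━━━━━━━━━━━━━━━━━━━━━━━━━━━━━━━━━━━┓  ┃
 ┃ Tetris                              ┃  ┃
 ┠─────────────────────────────────────┨  ┃
 ┃          │Next:                     ┃  ┃
 ┃          │▓▓                        ┃  ┃
 ┃          │ ▓▓                       ┃  ┃
 ┃          │                          ┃  ┃
 ┃          │                          ┃  ┃
 ┃          │                          ┃━━┛
 ┃          │Score:                    ┃   
 ┃          │0                         ┃   
 ┃          │                          ┃   
 ┃          │                          ┃   
 ┃          │                          ┃   
 ┗━━━━━━━━━━━━━━━━━━━━━━━━━━━━━━━━━━━━━┛   
                                           
                                           
                                           
                                           
                                           


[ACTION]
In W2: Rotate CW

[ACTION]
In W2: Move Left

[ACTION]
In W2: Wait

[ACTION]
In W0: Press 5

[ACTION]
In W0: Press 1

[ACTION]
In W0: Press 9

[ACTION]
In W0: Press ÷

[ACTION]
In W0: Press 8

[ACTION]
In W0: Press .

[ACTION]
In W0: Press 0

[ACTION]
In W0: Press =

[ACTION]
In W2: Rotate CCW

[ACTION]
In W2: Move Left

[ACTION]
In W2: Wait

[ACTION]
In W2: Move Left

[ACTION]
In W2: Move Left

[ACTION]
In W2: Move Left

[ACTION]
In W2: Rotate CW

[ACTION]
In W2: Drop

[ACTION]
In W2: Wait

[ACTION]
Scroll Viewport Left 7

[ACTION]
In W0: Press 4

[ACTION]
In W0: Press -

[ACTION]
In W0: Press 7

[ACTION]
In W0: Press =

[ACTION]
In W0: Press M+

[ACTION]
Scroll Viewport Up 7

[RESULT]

     ┏━━━━━━━━━━━━━━━━━━━━━━━━━━━━━━━━━━━━┓
   ┏━┃ CalendarWidget                     ┃
   ┃ ┠────────────────────────────────────┨
   ┠─┃            October 2025            ┃
   ┃ ┃Mo Tu We Th Fr Sa Su                ┃
   ┃┌┃       1  2  3  4  5*               ┃
   ┃│┃ 6  7*  8  9 10 11 12               ┃
   ┃├┃13 14 15* 16 17 18 19*              ┃
 ┏━━━━━━━━━━━━━━━━━━━━━━━━━━━━━━━━━━━━━┓  ┃
 ┃ Tetris                              ┃  ┃
 ┠─────────────────────────────────────┨  ┃
 ┃          │Next:                     ┃  ┃
 ┃          │▓▓                        ┃  ┃
 ┃          │ ▓▓                       ┃  ┃
 ┃          │                          ┃  ┃
 ┃          │                          ┃  ┃
 ┃          │                          ┃━━┛
 ┃          │Score:                    ┃   
 ┃          │0                         ┃   
 ┃          │                          ┃   
 ┃          │                          ┃   
 ┃          │                          ┃   
 ┗━━━━━━━━━━━━━━━━━━━━━━━━━━━━━━━━━━━━━┛   
                                           


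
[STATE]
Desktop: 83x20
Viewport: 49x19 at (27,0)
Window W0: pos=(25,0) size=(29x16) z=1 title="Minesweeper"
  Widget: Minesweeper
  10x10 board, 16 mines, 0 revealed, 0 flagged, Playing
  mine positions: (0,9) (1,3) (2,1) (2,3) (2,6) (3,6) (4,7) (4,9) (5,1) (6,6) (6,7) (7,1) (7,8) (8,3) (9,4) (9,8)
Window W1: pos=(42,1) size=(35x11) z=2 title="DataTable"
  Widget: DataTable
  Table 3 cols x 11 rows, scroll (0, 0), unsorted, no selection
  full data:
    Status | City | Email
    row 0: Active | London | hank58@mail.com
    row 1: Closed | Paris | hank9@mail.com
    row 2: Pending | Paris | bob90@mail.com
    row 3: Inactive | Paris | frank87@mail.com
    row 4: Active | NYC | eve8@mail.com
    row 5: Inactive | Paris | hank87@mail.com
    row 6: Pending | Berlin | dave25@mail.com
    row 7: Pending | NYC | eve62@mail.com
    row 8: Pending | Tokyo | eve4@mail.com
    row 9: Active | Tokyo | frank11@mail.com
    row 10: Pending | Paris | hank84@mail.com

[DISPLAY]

━━━━━━━━━━━━━━━━━━━━━━━━━━┓                      
Minesweeper    ┏━━━━━━━━━━━━━━━━━━━━━━━━━━━━━━━━━
───────────────┃ DataTable                       
■■■■■■■■■      ┠─────────────────────────────────
■■■■■■■■■      ┃Status  │City  │Email            
■■■■■■■■■      ┃────────┼──────┼──────────────── 
■■■■■■■■■      ┃Active  │London│hank58@mail.com  
■■■■■■■■■      ┃Closed  │Paris │hank9@mail.com   
■■■■■■■■■      ┃Pending │Paris │bob90@mail.com   
■■■■■■■■■      ┃Inactive│Paris │frank87@mail.com 
■■■■■■■■■      ┃Active  │NYC   │eve8@mail.com    
■■■■■■■■■      ┗━━━━━━━━━━━━━━━━━━━━━━━━━━━━━━━━━
■■■■■■■■■                 ┃                      
                          ┃                      
                          ┃                      
━━━━━━━━━━━━━━━━━━━━━━━━━━┛                      
                                                 
                                                 
                                                 


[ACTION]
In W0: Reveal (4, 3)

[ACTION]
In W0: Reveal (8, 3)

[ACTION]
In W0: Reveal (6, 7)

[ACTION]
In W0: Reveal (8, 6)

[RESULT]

━━━━━━━━━━━━━━━━━━━━━━━━━━┓                      
Minesweeper    ┏━━━━━━━━━━━━━━━━━━━━━━━━━━━━━━━━━
───────────────┃ DataTable                       
■■■■■■■■✹      ┠─────────────────────────────────
■■✹■■■■■■      ┃Status  │City  │Email            
✹■✹■■✹■■■      ┃────────┼──────┼──────────────── 
■2112✹■■■      ┃Active  │London│hank58@mail.com  
■1  1■✹■✹      ┃Closed  │Paris │hank9@mail.com   
✹1  1■■■■      ┃Pending │Paris │bob90@mail.com   
■2  1✹✹■■      ┃Inactive│Paris │frank87@mail.com 
✹2111■■✹■      ┃Active  │NYC   │eve8@mail.com    
■■✹■■■■■■      ┗━━━━━━━━━━━━━━━━━━━━━━━━━━━━━━━━━
■■■✹■■■✹■                 ┃                      
                          ┃                      
                          ┃                      
━━━━━━━━━━━━━━━━━━━━━━━━━━┛                      
                                                 
                                                 
                                                 


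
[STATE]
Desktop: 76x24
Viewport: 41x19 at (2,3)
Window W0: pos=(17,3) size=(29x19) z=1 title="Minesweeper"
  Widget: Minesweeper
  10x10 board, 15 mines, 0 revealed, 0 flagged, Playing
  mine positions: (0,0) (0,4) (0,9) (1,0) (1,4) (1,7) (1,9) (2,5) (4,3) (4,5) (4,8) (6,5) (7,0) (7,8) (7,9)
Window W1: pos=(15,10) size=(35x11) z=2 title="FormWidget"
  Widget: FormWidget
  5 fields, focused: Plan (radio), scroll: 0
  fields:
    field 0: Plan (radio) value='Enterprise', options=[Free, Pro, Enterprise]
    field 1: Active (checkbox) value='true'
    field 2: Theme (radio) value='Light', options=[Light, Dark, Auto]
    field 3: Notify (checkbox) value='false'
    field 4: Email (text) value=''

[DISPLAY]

               ┏━━━━━━━━━━━━━━━━━━━━━━━━━
               ┃ Minesweeper             
               ┠─────────────────────────
               ┃■■■■■■■■■■               
               ┃■■■■■■■■■■               
               ┃■■■■■■■■■■               
               ┃■■■■■■■■■■               
             ┏━━━━━━━━━━━━━━━━━━━━━━━━━━━
             ┃ FormWidget                
             ┠───────────────────────────
             ┃> Plan:       ( ) Free  ( )
             ┃  Active:     [x]          
             ┃  Theme:      (●) Light  ( 
             ┃  Notify:     [ ]          
             ┃  Email:      [            
             ┃                           
             ┃                           
             ┗━━━━━━━━━━━━━━━━━━━━━━━━━━━
               ┗━━━━━━━━━━━━━━━━━━━━━━━━━


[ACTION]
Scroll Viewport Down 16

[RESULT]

               ┠─────────────────────────
               ┃■■■■■■■■■■               
               ┃■■■■■■■■■■               
               ┃■■■■■■■■■■               
               ┃■■■■■■■■■■               
             ┏━━━━━━━━━━━━━━━━━━━━━━━━━━━
             ┃ FormWidget                
             ┠───────────────────────────
             ┃> Plan:       ( ) Free  ( )
             ┃  Active:     [x]          
             ┃  Theme:      (●) Light  ( 
             ┃  Notify:     [ ]          
             ┃  Email:      [            
             ┃                           
             ┃                           
             ┗━━━━━━━━━━━━━━━━━━━━━━━━━━━
               ┗━━━━━━━━━━━━━━━━━━━━━━━━━
                                         
                                         


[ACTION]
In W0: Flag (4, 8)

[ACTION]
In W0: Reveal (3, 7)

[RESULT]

               ┠─────────────────────────
               ┃■■■■■■■■■■               
               ┃■■■■■■■■■■               
               ┃■■■■■■■■■■               
               ┃■■■■■■■1■■               
             ┏━━━━━━━━━━━━━━━━━━━━━━━━━━━
             ┃ FormWidget                
             ┠───────────────────────────
             ┃> Plan:       ( ) Free  ( )
             ┃  Active:     [x]          
             ┃  Theme:      (●) Light  ( 
             ┃  Notify:     [ ]          
             ┃  Email:      [            
             ┃                           
             ┃                           
             ┗━━━━━━━━━━━━━━━━━━━━━━━━━━━
               ┗━━━━━━━━━━━━━━━━━━━━━━━━━
                                         
                                         


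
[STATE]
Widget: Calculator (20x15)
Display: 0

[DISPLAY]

                   0
┌───┬───┬───┬───┐   
│ 7 │ 8 │ 9 │ ÷ │   
├───┼───┼───┼───┤   
│ 4 │ 5 │ 6 │ × │   
├───┼───┼───┼───┤   
│ 1 │ 2 │ 3 │ - │   
├───┼───┼───┼───┤   
│ 0 │ . │ = │ + │   
├───┼───┼───┼───┤   
│ C │ MC│ MR│ M+│   
└───┴───┴───┴───┘   
                    
                    
                    


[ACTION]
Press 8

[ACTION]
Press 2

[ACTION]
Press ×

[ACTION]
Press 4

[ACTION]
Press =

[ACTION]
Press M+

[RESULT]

                 328
┌───┬───┬───┬───┐   
│ 7 │ 8 │ 9 │ ÷ │   
├───┼───┼───┼───┤   
│ 4 │ 5 │ 6 │ × │   
├───┼───┼───┼───┤   
│ 1 │ 2 │ 3 │ - │   
├───┼───┼───┼───┤   
│ 0 │ . │ = │ + │   
├───┼───┼───┼───┤   
│ C │ MC│ MR│ M+│   
└───┴───┴───┴───┘   
                    
                    
                    


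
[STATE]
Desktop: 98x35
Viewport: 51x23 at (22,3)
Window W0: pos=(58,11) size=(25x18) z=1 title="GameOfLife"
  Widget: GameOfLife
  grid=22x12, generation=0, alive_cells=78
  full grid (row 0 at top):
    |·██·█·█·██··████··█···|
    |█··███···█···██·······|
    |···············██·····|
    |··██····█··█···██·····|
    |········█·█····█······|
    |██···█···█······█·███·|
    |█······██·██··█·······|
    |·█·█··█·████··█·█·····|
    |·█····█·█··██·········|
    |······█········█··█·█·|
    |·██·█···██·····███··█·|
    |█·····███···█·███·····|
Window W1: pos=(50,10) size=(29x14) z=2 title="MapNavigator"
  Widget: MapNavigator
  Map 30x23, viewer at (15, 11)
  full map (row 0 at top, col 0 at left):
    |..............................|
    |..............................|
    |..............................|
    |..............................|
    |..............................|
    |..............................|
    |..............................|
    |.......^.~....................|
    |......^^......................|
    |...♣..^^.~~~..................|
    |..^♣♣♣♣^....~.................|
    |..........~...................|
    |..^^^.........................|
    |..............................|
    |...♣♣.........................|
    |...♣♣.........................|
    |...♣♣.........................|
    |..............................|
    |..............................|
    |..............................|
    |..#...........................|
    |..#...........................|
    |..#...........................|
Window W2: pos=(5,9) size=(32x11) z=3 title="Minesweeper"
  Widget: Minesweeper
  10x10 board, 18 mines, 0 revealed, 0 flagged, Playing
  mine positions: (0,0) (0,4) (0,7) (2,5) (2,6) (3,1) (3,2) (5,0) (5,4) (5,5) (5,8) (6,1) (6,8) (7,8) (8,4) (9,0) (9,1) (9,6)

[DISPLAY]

                                                   
                                                   
                                                   
                                                   
                                                   
                                                   
━━━━━━━━━━━━━━┓                                    
              ┃             ┏━━━━━━━━━━━━━━━━━━━━━━
──────────────┨             ┃ MapNavigator         
              ┃             ┠──────────────────────
              ┃             ┃......................
              ┃             ┃.....^.~..............
              ┃             ┃....^^................
              ┃             ┃.♣..^^.~~~............
              ┃             ┃^♣♣♣♣^....~...........
              ┃             ┃........~....@........
━━━━━━━━━━━━━━┛             ┃^^^...................
                            ┃......................
                            ┃.♣♣...................
                            ┃.♣♣...................
                            ┗━━━━━━━━━━━━━━━━━━━━━━
                                    ┃······█·······
                                    ┃·██·█···██····


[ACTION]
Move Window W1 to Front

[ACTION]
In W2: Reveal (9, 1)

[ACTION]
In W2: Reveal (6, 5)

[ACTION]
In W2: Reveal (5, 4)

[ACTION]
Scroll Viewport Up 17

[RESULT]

                                                   
                                                   
                                                   
                                                   
                                                   
                                                   
                                                   
                                                   
                                                   
━━━━━━━━━━━━━━┓                                    
              ┃             ┏━━━━━━━━━━━━━━━━━━━━━━
──────────────┨             ┃ MapNavigator         
              ┃             ┠──────────────────────
              ┃             ┃......................
              ┃             ┃.....^.~..............
              ┃             ┃....^^................
              ┃             ┃.♣..^^.~~~............
              ┃             ┃^♣♣♣♣^....~...........
              ┃             ┃........~....@........
━━━━━━━━━━━━━━┛             ┃^^^...................
                            ┃......................
                            ┃.♣♣...................
                            ┃.♣♣...................
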